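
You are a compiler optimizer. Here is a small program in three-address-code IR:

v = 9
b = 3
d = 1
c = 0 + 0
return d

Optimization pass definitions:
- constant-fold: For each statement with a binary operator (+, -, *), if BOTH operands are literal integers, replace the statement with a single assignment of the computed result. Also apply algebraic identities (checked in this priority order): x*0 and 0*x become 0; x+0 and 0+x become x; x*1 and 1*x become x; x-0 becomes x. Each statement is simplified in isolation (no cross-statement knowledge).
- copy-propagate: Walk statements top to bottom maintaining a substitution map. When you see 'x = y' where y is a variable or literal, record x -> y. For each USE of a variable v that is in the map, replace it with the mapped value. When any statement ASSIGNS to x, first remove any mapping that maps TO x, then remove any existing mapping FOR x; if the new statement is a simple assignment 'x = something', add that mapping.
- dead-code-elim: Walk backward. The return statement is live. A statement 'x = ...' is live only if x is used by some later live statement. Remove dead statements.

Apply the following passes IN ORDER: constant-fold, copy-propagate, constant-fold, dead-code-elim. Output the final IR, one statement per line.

Answer: return 1

Derivation:
Initial IR:
  v = 9
  b = 3
  d = 1
  c = 0 + 0
  return d
After constant-fold (5 stmts):
  v = 9
  b = 3
  d = 1
  c = 0
  return d
After copy-propagate (5 stmts):
  v = 9
  b = 3
  d = 1
  c = 0
  return 1
After constant-fold (5 stmts):
  v = 9
  b = 3
  d = 1
  c = 0
  return 1
After dead-code-elim (1 stmts):
  return 1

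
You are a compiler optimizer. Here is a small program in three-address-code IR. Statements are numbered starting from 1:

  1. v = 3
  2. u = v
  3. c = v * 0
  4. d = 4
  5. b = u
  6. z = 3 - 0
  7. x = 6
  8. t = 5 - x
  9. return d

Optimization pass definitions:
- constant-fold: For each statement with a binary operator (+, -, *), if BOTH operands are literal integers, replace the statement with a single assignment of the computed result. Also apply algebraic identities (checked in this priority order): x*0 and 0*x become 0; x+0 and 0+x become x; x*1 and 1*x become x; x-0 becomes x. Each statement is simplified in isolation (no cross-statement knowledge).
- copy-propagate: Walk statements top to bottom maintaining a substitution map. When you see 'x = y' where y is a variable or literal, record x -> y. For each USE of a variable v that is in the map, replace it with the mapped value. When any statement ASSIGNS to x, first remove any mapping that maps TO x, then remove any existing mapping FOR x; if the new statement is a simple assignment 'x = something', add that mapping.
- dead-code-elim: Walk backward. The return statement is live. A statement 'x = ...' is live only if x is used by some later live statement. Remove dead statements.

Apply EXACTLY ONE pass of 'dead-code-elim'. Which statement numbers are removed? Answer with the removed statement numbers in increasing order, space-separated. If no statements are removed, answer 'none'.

Answer: 1 2 3 5 6 7 8

Derivation:
Backward liveness scan:
Stmt 1 'v = 3': DEAD (v not in live set [])
Stmt 2 'u = v': DEAD (u not in live set [])
Stmt 3 'c = v * 0': DEAD (c not in live set [])
Stmt 4 'd = 4': KEEP (d is live); live-in = []
Stmt 5 'b = u': DEAD (b not in live set ['d'])
Stmt 6 'z = 3 - 0': DEAD (z not in live set ['d'])
Stmt 7 'x = 6': DEAD (x not in live set ['d'])
Stmt 8 't = 5 - x': DEAD (t not in live set ['d'])
Stmt 9 'return d': KEEP (return); live-in = ['d']
Removed statement numbers: [1, 2, 3, 5, 6, 7, 8]
Surviving IR:
  d = 4
  return d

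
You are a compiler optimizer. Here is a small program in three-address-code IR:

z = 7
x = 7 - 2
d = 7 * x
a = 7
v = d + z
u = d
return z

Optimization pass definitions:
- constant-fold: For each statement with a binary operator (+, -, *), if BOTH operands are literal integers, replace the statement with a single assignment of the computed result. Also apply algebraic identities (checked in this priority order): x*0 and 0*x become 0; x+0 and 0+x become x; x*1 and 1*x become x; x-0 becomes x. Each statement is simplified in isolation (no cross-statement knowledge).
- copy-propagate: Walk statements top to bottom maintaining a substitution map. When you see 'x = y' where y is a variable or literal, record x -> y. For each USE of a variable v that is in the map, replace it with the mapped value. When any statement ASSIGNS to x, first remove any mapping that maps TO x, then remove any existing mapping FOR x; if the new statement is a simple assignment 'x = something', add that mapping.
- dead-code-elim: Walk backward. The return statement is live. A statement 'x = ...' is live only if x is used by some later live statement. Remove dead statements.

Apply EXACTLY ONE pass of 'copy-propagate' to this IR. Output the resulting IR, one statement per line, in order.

Applying copy-propagate statement-by-statement:
  [1] z = 7  (unchanged)
  [2] x = 7 - 2  (unchanged)
  [3] d = 7 * x  (unchanged)
  [4] a = 7  (unchanged)
  [5] v = d + z  -> v = d + 7
  [6] u = d  (unchanged)
  [7] return z  -> return 7
Result (7 stmts):
  z = 7
  x = 7 - 2
  d = 7 * x
  a = 7
  v = d + 7
  u = d
  return 7

Answer: z = 7
x = 7 - 2
d = 7 * x
a = 7
v = d + 7
u = d
return 7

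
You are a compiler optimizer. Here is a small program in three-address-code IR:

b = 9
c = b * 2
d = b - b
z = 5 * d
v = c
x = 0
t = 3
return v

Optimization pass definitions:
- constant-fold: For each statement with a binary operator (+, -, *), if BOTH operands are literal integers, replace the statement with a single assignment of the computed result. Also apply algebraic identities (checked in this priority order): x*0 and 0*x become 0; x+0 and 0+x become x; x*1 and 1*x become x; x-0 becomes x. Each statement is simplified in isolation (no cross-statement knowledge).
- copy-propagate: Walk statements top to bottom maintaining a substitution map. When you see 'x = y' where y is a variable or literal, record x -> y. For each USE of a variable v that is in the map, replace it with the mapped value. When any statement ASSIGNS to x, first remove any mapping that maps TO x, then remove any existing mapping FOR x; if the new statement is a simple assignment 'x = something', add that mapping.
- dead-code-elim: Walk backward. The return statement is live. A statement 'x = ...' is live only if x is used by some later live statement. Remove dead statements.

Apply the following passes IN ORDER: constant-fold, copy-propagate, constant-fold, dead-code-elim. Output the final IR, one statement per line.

Initial IR:
  b = 9
  c = b * 2
  d = b - b
  z = 5 * d
  v = c
  x = 0
  t = 3
  return v
After constant-fold (8 stmts):
  b = 9
  c = b * 2
  d = b - b
  z = 5 * d
  v = c
  x = 0
  t = 3
  return v
After copy-propagate (8 stmts):
  b = 9
  c = 9 * 2
  d = 9 - 9
  z = 5 * d
  v = c
  x = 0
  t = 3
  return c
After constant-fold (8 stmts):
  b = 9
  c = 18
  d = 0
  z = 5 * d
  v = c
  x = 0
  t = 3
  return c
After dead-code-elim (2 stmts):
  c = 18
  return c

Answer: c = 18
return c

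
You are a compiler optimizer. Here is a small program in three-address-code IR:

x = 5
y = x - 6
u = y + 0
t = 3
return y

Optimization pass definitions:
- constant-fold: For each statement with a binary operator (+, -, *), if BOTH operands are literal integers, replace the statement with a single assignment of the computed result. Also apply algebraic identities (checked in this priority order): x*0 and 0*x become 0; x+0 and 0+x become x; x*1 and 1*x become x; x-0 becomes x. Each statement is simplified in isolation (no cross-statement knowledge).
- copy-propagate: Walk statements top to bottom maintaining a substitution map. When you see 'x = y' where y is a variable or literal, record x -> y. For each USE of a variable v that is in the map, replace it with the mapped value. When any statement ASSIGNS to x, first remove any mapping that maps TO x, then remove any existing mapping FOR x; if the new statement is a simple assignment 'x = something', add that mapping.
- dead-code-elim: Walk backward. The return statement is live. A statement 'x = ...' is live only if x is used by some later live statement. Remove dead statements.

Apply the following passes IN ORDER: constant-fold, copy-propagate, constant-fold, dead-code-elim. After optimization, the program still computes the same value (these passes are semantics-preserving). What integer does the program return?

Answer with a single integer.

Answer: -1

Derivation:
Initial IR:
  x = 5
  y = x - 6
  u = y + 0
  t = 3
  return y
After constant-fold (5 stmts):
  x = 5
  y = x - 6
  u = y
  t = 3
  return y
After copy-propagate (5 stmts):
  x = 5
  y = 5 - 6
  u = y
  t = 3
  return y
After constant-fold (5 stmts):
  x = 5
  y = -1
  u = y
  t = 3
  return y
After dead-code-elim (2 stmts):
  y = -1
  return y
Evaluate:
  x = 5  =>  x = 5
  y = x - 6  =>  y = -1
  u = y + 0  =>  u = -1
  t = 3  =>  t = 3
  return y = -1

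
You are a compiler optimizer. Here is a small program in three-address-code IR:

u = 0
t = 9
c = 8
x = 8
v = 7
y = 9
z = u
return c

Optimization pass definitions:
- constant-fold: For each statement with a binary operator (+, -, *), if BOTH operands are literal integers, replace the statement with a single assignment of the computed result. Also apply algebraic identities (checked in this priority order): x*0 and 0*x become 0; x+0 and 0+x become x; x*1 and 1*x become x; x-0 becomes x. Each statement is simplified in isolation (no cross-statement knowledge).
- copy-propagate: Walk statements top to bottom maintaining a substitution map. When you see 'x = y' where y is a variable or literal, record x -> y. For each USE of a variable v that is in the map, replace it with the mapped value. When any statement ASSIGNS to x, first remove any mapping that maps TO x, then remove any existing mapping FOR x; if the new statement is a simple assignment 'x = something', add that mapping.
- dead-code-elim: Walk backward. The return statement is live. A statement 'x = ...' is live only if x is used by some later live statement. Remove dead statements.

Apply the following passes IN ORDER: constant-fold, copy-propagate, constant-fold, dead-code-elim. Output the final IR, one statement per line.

Answer: return 8

Derivation:
Initial IR:
  u = 0
  t = 9
  c = 8
  x = 8
  v = 7
  y = 9
  z = u
  return c
After constant-fold (8 stmts):
  u = 0
  t = 9
  c = 8
  x = 8
  v = 7
  y = 9
  z = u
  return c
After copy-propagate (8 stmts):
  u = 0
  t = 9
  c = 8
  x = 8
  v = 7
  y = 9
  z = 0
  return 8
After constant-fold (8 stmts):
  u = 0
  t = 9
  c = 8
  x = 8
  v = 7
  y = 9
  z = 0
  return 8
After dead-code-elim (1 stmts):
  return 8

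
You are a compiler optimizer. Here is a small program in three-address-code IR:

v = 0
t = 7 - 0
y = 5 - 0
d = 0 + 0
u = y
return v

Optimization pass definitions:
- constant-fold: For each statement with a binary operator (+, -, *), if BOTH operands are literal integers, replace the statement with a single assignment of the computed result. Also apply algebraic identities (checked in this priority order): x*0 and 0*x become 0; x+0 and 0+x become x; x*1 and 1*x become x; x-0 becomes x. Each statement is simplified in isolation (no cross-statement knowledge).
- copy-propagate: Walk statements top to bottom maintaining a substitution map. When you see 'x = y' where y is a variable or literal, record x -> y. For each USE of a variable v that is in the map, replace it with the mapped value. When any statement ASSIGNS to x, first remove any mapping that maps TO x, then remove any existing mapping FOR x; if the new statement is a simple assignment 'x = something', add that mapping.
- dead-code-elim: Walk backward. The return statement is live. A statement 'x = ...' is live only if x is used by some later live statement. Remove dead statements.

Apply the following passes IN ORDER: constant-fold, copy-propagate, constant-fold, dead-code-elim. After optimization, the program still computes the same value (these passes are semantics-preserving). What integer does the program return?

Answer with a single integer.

Answer: 0

Derivation:
Initial IR:
  v = 0
  t = 7 - 0
  y = 5 - 0
  d = 0 + 0
  u = y
  return v
After constant-fold (6 stmts):
  v = 0
  t = 7
  y = 5
  d = 0
  u = y
  return v
After copy-propagate (6 stmts):
  v = 0
  t = 7
  y = 5
  d = 0
  u = 5
  return 0
After constant-fold (6 stmts):
  v = 0
  t = 7
  y = 5
  d = 0
  u = 5
  return 0
After dead-code-elim (1 stmts):
  return 0
Evaluate:
  v = 0  =>  v = 0
  t = 7 - 0  =>  t = 7
  y = 5 - 0  =>  y = 5
  d = 0 + 0  =>  d = 0
  u = y  =>  u = 5
  return v = 0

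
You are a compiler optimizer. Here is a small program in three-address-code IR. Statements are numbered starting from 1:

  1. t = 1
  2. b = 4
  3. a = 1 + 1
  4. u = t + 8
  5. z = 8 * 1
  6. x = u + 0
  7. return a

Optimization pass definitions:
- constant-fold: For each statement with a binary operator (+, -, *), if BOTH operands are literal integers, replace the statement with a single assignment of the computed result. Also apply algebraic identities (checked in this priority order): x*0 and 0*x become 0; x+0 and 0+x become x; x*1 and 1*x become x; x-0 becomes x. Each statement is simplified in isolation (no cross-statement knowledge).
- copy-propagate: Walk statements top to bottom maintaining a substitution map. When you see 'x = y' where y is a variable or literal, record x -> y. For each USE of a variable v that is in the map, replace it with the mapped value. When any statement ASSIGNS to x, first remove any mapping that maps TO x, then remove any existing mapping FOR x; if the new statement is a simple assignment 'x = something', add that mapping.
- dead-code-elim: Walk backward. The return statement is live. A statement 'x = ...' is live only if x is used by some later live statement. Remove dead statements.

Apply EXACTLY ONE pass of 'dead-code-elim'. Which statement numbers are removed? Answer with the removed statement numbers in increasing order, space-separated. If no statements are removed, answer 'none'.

Answer: 1 2 4 5 6

Derivation:
Backward liveness scan:
Stmt 1 't = 1': DEAD (t not in live set [])
Stmt 2 'b = 4': DEAD (b not in live set [])
Stmt 3 'a = 1 + 1': KEEP (a is live); live-in = []
Stmt 4 'u = t + 8': DEAD (u not in live set ['a'])
Stmt 5 'z = 8 * 1': DEAD (z not in live set ['a'])
Stmt 6 'x = u + 0': DEAD (x not in live set ['a'])
Stmt 7 'return a': KEEP (return); live-in = ['a']
Removed statement numbers: [1, 2, 4, 5, 6]
Surviving IR:
  a = 1 + 1
  return a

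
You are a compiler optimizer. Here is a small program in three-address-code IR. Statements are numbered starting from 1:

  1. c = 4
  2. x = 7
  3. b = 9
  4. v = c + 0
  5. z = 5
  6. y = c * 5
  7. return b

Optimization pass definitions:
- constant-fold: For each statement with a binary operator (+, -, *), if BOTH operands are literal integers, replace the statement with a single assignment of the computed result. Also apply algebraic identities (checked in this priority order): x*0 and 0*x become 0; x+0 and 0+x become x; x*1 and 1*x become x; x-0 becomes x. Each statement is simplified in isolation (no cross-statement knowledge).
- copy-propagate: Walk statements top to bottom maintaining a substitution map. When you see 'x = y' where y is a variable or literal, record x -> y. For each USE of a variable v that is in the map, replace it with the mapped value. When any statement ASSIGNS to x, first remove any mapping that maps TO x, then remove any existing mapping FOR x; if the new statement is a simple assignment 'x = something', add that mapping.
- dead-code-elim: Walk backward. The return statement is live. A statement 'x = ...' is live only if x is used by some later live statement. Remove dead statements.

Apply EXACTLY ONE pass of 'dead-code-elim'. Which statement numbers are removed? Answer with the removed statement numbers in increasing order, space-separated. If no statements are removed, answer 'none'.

Answer: 1 2 4 5 6

Derivation:
Backward liveness scan:
Stmt 1 'c = 4': DEAD (c not in live set [])
Stmt 2 'x = 7': DEAD (x not in live set [])
Stmt 3 'b = 9': KEEP (b is live); live-in = []
Stmt 4 'v = c + 0': DEAD (v not in live set ['b'])
Stmt 5 'z = 5': DEAD (z not in live set ['b'])
Stmt 6 'y = c * 5': DEAD (y not in live set ['b'])
Stmt 7 'return b': KEEP (return); live-in = ['b']
Removed statement numbers: [1, 2, 4, 5, 6]
Surviving IR:
  b = 9
  return b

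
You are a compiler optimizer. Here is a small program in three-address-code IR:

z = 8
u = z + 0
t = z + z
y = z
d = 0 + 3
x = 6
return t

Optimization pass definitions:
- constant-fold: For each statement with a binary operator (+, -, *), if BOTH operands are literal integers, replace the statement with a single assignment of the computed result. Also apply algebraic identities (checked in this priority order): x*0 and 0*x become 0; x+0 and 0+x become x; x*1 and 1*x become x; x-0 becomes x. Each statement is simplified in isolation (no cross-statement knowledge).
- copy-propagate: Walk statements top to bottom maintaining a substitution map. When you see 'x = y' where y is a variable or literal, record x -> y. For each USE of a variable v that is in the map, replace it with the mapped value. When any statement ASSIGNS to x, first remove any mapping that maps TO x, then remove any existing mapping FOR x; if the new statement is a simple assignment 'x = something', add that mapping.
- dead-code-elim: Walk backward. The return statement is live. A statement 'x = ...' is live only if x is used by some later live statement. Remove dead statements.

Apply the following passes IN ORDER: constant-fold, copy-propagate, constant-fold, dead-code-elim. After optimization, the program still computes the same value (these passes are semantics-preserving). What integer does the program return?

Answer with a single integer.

Initial IR:
  z = 8
  u = z + 0
  t = z + z
  y = z
  d = 0 + 3
  x = 6
  return t
After constant-fold (7 stmts):
  z = 8
  u = z
  t = z + z
  y = z
  d = 3
  x = 6
  return t
After copy-propagate (7 stmts):
  z = 8
  u = 8
  t = 8 + 8
  y = 8
  d = 3
  x = 6
  return t
After constant-fold (7 stmts):
  z = 8
  u = 8
  t = 16
  y = 8
  d = 3
  x = 6
  return t
After dead-code-elim (2 stmts):
  t = 16
  return t
Evaluate:
  z = 8  =>  z = 8
  u = z + 0  =>  u = 8
  t = z + z  =>  t = 16
  y = z  =>  y = 8
  d = 0 + 3  =>  d = 3
  x = 6  =>  x = 6
  return t = 16

Answer: 16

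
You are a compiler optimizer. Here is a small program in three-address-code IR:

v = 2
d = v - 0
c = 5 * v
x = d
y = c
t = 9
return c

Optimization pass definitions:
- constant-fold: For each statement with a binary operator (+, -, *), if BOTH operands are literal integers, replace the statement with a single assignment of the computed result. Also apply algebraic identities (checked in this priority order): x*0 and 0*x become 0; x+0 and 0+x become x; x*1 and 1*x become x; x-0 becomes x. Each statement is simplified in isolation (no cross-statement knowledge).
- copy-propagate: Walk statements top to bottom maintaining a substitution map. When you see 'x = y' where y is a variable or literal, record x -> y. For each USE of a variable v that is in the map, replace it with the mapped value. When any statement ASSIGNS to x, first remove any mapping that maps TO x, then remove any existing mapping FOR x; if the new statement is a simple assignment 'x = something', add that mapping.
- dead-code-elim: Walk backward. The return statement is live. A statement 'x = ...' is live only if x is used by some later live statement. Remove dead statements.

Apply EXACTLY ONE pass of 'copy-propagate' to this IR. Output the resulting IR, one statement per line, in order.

Answer: v = 2
d = 2 - 0
c = 5 * 2
x = d
y = c
t = 9
return c

Derivation:
Applying copy-propagate statement-by-statement:
  [1] v = 2  (unchanged)
  [2] d = v - 0  -> d = 2 - 0
  [3] c = 5 * v  -> c = 5 * 2
  [4] x = d  (unchanged)
  [5] y = c  (unchanged)
  [6] t = 9  (unchanged)
  [7] return c  (unchanged)
Result (7 stmts):
  v = 2
  d = 2 - 0
  c = 5 * 2
  x = d
  y = c
  t = 9
  return c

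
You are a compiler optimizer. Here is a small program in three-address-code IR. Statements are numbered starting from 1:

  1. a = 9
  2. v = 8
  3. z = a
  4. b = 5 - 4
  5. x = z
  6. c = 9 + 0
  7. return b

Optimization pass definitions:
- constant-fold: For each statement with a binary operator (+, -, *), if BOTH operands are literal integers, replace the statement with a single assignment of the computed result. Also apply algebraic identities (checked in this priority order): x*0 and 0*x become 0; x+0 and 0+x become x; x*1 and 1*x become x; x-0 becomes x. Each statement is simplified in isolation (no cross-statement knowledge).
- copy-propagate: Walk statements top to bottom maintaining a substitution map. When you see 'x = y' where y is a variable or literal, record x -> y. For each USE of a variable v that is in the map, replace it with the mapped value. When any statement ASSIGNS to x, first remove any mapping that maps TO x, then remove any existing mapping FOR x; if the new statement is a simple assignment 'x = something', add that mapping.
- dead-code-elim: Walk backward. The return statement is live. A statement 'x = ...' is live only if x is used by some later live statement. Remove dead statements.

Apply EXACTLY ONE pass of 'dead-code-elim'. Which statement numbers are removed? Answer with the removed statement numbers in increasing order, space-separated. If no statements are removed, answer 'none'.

Answer: 1 2 3 5 6

Derivation:
Backward liveness scan:
Stmt 1 'a = 9': DEAD (a not in live set [])
Stmt 2 'v = 8': DEAD (v not in live set [])
Stmt 3 'z = a': DEAD (z not in live set [])
Stmt 4 'b = 5 - 4': KEEP (b is live); live-in = []
Stmt 5 'x = z': DEAD (x not in live set ['b'])
Stmt 6 'c = 9 + 0': DEAD (c not in live set ['b'])
Stmt 7 'return b': KEEP (return); live-in = ['b']
Removed statement numbers: [1, 2, 3, 5, 6]
Surviving IR:
  b = 5 - 4
  return b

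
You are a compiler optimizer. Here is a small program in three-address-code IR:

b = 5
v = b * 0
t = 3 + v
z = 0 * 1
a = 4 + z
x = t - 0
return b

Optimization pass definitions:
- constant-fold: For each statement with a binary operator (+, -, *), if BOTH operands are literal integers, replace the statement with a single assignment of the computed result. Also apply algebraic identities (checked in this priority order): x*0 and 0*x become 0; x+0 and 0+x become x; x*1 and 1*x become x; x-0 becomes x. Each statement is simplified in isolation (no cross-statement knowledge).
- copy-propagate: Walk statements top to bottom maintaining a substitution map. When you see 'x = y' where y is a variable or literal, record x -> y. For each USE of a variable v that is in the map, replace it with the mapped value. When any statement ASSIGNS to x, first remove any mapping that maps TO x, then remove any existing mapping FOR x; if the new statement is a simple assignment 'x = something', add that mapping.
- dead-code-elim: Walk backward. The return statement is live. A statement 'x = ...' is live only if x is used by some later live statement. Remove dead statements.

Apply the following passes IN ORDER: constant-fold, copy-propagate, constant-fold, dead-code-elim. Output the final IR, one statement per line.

Answer: return 5

Derivation:
Initial IR:
  b = 5
  v = b * 0
  t = 3 + v
  z = 0 * 1
  a = 4 + z
  x = t - 0
  return b
After constant-fold (7 stmts):
  b = 5
  v = 0
  t = 3 + v
  z = 0
  a = 4 + z
  x = t
  return b
After copy-propagate (7 stmts):
  b = 5
  v = 0
  t = 3 + 0
  z = 0
  a = 4 + 0
  x = t
  return 5
After constant-fold (7 stmts):
  b = 5
  v = 0
  t = 3
  z = 0
  a = 4
  x = t
  return 5
After dead-code-elim (1 stmts):
  return 5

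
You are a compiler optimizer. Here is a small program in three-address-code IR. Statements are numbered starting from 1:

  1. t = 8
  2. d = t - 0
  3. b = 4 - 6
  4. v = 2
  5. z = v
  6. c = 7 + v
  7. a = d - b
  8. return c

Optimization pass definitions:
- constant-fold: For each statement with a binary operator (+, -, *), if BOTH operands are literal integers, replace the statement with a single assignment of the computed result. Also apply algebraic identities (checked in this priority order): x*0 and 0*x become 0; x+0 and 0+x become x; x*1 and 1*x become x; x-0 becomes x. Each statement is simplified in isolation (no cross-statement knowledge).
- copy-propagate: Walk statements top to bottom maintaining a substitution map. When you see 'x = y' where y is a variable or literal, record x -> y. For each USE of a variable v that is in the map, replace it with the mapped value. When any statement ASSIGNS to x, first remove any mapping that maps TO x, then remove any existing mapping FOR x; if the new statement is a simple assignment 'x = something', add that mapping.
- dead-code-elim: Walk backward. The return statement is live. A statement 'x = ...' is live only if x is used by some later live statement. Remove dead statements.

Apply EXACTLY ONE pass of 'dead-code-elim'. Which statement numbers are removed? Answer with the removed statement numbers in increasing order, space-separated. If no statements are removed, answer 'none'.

Answer: 1 2 3 5 7

Derivation:
Backward liveness scan:
Stmt 1 't = 8': DEAD (t not in live set [])
Stmt 2 'd = t - 0': DEAD (d not in live set [])
Stmt 3 'b = 4 - 6': DEAD (b not in live set [])
Stmt 4 'v = 2': KEEP (v is live); live-in = []
Stmt 5 'z = v': DEAD (z not in live set ['v'])
Stmt 6 'c = 7 + v': KEEP (c is live); live-in = ['v']
Stmt 7 'a = d - b': DEAD (a not in live set ['c'])
Stmt 8 'return c': KEEP (return); live-in = ['c']
Removed statement numbers: [1, 2, 3, 5, 7]
Surviving IR:
  v = 2
  c = 7 + v
  return c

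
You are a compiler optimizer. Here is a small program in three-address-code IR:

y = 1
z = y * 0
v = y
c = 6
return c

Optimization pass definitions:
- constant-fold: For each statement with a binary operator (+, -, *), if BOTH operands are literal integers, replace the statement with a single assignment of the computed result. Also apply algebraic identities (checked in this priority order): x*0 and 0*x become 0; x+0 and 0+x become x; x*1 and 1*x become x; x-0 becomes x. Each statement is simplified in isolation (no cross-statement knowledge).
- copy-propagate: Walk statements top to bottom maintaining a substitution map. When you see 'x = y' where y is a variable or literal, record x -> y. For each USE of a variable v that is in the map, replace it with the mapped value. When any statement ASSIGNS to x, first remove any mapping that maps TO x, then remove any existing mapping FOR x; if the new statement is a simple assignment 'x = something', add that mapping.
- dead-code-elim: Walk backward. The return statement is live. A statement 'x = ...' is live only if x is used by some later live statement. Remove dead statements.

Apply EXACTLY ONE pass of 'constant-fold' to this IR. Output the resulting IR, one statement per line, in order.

Applying constant-fold statement-by-statement:
  [1] y = 1  (unchanged)
  [2] z = y * 0  -> z = 0
  [3] v = y  (unchanged)
  [4] c = 6  (unchanged)
  [5] return c  (unchanged)
Result (5 stmts):
  y = 1
  z = 0
  v = y
  c = 6
  return c

Answer: y = 1
z = 0
v = y
c = 6
return c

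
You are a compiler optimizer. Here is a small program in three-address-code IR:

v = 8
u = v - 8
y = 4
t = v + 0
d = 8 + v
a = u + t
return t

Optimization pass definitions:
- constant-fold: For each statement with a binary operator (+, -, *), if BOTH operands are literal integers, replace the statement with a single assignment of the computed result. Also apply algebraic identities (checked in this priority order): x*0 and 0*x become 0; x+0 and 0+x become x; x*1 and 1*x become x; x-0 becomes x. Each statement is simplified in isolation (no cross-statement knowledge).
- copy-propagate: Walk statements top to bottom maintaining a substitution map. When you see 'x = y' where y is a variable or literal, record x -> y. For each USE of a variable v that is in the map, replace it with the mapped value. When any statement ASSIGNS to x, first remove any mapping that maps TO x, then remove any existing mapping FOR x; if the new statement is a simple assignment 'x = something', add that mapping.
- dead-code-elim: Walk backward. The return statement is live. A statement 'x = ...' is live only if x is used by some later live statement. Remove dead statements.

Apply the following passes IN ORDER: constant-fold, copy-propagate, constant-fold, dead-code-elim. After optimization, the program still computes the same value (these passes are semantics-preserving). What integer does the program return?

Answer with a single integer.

Initial IR:
  v = 8
  u = v - 8
  y = 4
  t = v + 0
  d = 8 + v
  a = u + t
  return t
After constant-fold (7 stmts):
  v = 8
  u = v - 8
  y = 4
  t = v
  d = 8 + v
  a = u + t
  return t
After copy-propagate (7 stmts):
  v = 8
  u = 8 - 8
  y = 4
  t = 8
  d = 8 + 8
  a = u + 8
  return 8
After constant-fold (7 stmts):
  v = 8
  u = 0
  y = 4
  t = 8
  d = 16
  a = u + 8
  return 8
After dead-code-elim (1 stmts):
  return 8
Evaluate:
  v = 8  =>  v = 8
  u = v - 8  =>  u = 0
  y = 4  =>  y = 4
  t = v + 0  =>  t = 8
  d = 8 + v  =>  d = 16
  a = u + t  =>  a = 8
  return t = 8

Answer: 8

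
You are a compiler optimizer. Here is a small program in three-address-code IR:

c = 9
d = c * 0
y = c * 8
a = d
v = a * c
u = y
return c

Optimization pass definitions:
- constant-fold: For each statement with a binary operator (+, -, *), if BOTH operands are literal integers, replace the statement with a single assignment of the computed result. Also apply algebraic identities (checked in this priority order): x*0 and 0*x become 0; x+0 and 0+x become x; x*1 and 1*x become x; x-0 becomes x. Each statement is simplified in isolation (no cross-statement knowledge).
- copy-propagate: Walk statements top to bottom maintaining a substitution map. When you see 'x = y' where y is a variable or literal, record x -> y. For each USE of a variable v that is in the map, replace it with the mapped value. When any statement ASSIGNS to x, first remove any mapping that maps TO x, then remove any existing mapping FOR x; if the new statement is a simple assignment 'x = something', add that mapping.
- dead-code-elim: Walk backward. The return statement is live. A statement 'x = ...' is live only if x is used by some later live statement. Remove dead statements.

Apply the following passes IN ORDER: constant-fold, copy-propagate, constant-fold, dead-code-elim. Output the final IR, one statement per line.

Initial IR:
  c = 9
  d = c * 0
  y = c * 8
  a = d
  v = a * c
  u = y
  return c
After constant-fold (7 stmts):
  c = 9
  d = 0
  y = c * 8
  a = d
  v = a * c
  u = y
  return c
After copy-propagate (7 stmts):
  c = 9
  d = 0
  y = 9 * 8
  a = 0
  v = 0 * 9
  u = y
  return 9
After constant-fold (7 stmts):
  c = 9
  d = 0
  y = 72
  a = 0
  v = 0
  u = y
  return 9
After dead-code-elim (1 stmts):
  return 9

Answer: return 9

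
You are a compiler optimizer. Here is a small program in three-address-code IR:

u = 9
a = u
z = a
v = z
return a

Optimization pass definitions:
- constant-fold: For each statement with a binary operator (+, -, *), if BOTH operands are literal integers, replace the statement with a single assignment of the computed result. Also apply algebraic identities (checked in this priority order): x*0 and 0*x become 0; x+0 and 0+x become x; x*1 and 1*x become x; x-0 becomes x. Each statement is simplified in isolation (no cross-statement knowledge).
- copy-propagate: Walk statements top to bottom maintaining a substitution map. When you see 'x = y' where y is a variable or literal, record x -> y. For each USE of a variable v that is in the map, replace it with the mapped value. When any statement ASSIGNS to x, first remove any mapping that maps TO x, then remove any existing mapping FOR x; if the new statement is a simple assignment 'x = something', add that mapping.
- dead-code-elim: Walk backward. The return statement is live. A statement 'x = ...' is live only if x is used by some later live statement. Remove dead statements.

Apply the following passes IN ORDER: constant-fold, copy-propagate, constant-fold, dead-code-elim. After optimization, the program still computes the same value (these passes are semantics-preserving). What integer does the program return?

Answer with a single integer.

Initial IR:
  u = 9
  a = u
  z = a
  v = z
  return a
After constant-fold (5 stmts):
  u = 9
  a = u
  z = a
  v = z
  return a
After copy-propagate (5 stmts):
  u = 9
  a = 9
  z = 9
  v = 9
  return 9
After constant-fold (5 stmts):
  u = 9
  a = 9
  z = 9
  v = 9
  return 9
After dead-code-elim (1 stmts):
  return 9
Evaluate:
  u = 9  =>  u = 9
  a = u  =>  a = 9
  z = a  =>  z = 9
  v = z  =>  v = 9
  return a = 9

Answer: 9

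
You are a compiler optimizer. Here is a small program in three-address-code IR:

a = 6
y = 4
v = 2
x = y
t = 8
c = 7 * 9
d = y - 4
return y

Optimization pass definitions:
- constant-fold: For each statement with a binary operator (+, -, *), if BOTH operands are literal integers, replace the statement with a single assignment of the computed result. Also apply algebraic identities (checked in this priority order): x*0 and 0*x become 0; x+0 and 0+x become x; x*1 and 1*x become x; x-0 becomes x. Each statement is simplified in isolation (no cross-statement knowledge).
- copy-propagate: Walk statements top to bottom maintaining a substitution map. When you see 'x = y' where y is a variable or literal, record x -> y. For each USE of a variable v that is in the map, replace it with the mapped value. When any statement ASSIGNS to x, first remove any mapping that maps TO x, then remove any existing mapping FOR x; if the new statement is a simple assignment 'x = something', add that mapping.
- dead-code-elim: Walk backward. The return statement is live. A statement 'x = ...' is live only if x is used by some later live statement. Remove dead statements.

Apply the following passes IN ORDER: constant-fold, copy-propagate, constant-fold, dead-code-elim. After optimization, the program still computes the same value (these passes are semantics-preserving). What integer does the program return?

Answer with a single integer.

Initial IR:
  a = 6
  y = 4
  v = 2
  x = y
  t = 8
  c = 7 * 9
  d = y - 4
  return y
After constant-fold (8 stmts):
  a = 6
  y = 4
  v = 2
  x = y
  t = 8
  c = 63
  d = y - 4
  return y
After copy-propagate (8 stmts):
  a = 6
  y = 4
  v = 2
  x = 4
  t = 8
  c = 63
  d = 4 - 4
  return 4
After constant-fold (8 stmts):
  a = 6
  y = 4
  v = 2
  x = 4
  t = 8
  c = 63
  d = 0
  return 4
After dead-code-elim (1 stmts):
  return 4
Evaluate:
  a = 6  =>  a = 6
  y = 4  =>  y = 4
  v = 2  =>  v = 2
  x = y  =>  x = 4
  t = 8  =>  t = 8
  c = 7 * 9  =>  c = 63
  d = y - 4  =>  d = 0
  return y = 4

Answer: 4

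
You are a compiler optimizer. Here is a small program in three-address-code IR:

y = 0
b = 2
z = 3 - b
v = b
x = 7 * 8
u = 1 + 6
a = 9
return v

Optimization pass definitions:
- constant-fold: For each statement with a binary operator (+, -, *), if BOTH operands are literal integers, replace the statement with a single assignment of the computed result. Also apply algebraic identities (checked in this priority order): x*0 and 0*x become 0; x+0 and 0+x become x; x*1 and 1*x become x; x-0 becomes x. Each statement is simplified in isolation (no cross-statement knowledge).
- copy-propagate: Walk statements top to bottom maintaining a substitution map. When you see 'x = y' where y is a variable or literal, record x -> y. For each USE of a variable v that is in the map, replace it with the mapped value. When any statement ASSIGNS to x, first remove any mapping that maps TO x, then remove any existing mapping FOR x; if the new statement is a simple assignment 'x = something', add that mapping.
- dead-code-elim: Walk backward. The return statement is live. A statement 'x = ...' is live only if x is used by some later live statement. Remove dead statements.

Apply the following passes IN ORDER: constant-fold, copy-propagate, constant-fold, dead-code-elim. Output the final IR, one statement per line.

Answer: return 2

Derivation:
Initial IR:
  y = 0
  b = 2
  z = 3 - b
  v = b
  x = 7 * 8
  u = 1 + 6
  a = 9
  return v
After constant-fold (8 stmts):
  y = 0
  b = 2
  z = 3 - b
  v = b
  x = 56
  u = 7
  a = 9
  return v
After copy-propagate (8 stmts):
  y = 0
  b = 2
  z = 3 - 2
  v = 2
  x = 56
  u = 7
  a = 9
  return 2
After constant-fold (8 stmts):
  y = 0
  b = 2
  z = 1
  v = 2
  x = 56
  u = 7
  a = 9
  return 2
After dead-code-elim (1 stmts):
  return 2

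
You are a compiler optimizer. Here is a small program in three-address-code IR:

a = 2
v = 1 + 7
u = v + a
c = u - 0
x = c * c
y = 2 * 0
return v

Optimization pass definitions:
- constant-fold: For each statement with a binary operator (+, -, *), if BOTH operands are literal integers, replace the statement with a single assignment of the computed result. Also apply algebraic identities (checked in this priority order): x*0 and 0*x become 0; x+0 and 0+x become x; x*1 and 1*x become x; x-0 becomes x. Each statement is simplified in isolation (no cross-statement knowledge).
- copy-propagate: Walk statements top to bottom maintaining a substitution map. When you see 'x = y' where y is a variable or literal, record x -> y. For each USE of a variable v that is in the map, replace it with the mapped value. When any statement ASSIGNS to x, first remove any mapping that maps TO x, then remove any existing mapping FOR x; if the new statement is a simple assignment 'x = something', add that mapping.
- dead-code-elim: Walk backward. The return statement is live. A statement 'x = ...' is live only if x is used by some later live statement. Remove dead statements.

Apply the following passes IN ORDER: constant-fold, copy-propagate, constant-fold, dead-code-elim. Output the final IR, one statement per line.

Answer: return 8

Derivation:
Initial IR:
  a = 2
  v = 1 + 7
  u = v + a
  c = u - 0
  x = c * c
  y = 2 * 0
  return v
After constant-fold (7 stmts):
  a = 2
  v = 8
  u = v + a
  c = u
  x = c * c
  y = 0
  return v
After copy-propagate (7 stmts):
  a = 2
  v = 8
  u = 8 + 2
  c = u
  x = u * u
  y = 0
  return 8
After constant-fold (7 stmts):
  a = 2
  v = 8
  u = 10
  c = u
  x = u * u
  y = 0
  return 8
After dead-code-elim (1 stmts):
  return 8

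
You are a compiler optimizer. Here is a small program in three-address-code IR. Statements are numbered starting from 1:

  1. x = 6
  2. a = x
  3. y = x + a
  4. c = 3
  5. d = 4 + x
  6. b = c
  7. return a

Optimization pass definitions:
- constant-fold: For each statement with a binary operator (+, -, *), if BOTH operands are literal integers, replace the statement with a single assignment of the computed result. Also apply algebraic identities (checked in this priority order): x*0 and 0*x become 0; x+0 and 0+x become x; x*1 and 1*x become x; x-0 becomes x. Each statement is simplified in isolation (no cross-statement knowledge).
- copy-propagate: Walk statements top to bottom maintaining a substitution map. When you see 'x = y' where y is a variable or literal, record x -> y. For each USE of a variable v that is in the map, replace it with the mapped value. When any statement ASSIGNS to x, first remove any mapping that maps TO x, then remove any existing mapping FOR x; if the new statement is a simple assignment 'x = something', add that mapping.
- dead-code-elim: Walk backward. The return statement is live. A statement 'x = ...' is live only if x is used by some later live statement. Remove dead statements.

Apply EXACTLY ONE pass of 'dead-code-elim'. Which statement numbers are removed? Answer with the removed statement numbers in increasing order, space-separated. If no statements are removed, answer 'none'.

Backward liveness scan:
Stmt 1 'x = 6': KEEP (x is live); live-in = []
Stmt 2 'a = x': KEEP (a is live); live-in = ['x']
Stmt 3 'y = x + a': DEAD (y not in live set ['a'])
Stmt 4 'c = 3': DEAD (c not in live set ['a'])
Stmt 5 'd = 4 + x': DEAD (d not in live set ['a'])
Stmt 6 'b = c': DEAD (b not in live set ['a'])
Stmt 7 'return a': KEEP (return); live-in = ['a']
Removed statement numbers: [3, 4, 5, 6]
Surviving IR:
  x = 6
  a = x
  return a

Answer: 3 4 5 6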